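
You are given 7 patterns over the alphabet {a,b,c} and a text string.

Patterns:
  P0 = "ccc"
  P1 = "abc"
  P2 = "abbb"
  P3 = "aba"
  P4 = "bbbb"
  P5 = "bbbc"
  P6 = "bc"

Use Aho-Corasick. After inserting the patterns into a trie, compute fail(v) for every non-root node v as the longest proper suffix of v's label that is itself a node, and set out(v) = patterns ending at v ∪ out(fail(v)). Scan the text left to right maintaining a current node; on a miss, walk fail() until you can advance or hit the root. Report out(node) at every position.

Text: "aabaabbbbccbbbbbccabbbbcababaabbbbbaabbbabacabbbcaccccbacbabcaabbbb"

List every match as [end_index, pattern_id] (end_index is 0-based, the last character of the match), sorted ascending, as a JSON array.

Construct AC machine:
Trie (insert patterns):
  n0 'ε': a→4 b→10 c→1
  n1 'c': c→2
  n2 'cc': c→3
  n3 'ccc': ·  ←P0
  n4 'a': b→5
  n5 'ab': a→9 b→7 c→6
  n6 'abc': ·  ←P1
  n7 'abb': b→8
  n8 'abbb': ·  ←P2
  n9 'aba': ·  ←P3
  n10 'b': b→11 c→15
  n11 'bb': b→12
  n12 'bbb': b→13 c→14
  n13 'bbbb': ·  ←P4
  n14 'bbbc': ·  ←P5
  n15 'bc': ·  ←P6

BFS fail/out derivation:
  n1('c'): parent n0 fail=0; on 'c' 0 → fail=0;  out ∅∪∅=∅
  n4('a'): parent n0 fail=0; on 'a' 0 → fail=0;  out ∅∪∅=∅
  n10('b'): parent n0 fail=0; on 'b' 0 → fail=0;  out ∅∪∅=∅
  n2('cc'): parent n1 fail=0; on 'c' 0 → fail=1;  out ∅∪∅=∅
  n5('ab'): parent n4 fail=0; on 'b' 0 → fail=10;  out ∅∪∅=∅
  n11('bb'): parent n10 fail=0; on 'b' 0 → fail=10;  out ∅∪∅=∅
  n15('bc'): parent n10 fail=0; on 'c' 0 → fail=1;  out {6}∪∅={6}
  n3('ccc'): parent n2 fail=1; on 'c' 1 → fail=2;  out {0}∪∅={0}
  n6('abc'): parent n5 fail=10; on 'c' 10 → fail=15;  out {1}∪{6}={1,6}
  n7('abb'): parent n5 fail=10; on 'b' 10 → fail=11;  out ∅∪∅=∅
  n9('aba'): parent n5 fail=10; on 'a' 10→0 → fail=4;  out {3}∪∅={3}
  n12('bbb'): parent n11 fail=10; on 'b' 10 → fail=11;  out ∅∪∅=∅
  n8('abbb'): parent n7 fail=11; on 'b' 11 → fail=12;  out {2}∪∅={2}
  n13('bbbb'): parent n12 fail=11; on 'b' 11 → fail=12;  out {4}∪∅={4}
  n14('bbbc'): parent n12 fail=11; on 'c' 11→10 → fail=15;  out {5}∪{6}={5,6}

Text stream:
[0] read 'a'  n0⇒n4
[1] read 'a'  n4⇒n4 (fail-walked)
[2] read 'b'  n4⇒n5
[3] read 'a'  n5⇒n9  ** P3@[1:3]
[4] read 'a'  n9⇒n4 (fail-walked)
[5] read 'b'  n4⇒n5
[6] read 'b'  n5⇒n7
[7] read 'b'  n7⇒n8  ** P2@[4:7]
[8] read 'b'  n8⇒n13 (fail-walked)  ** P4@[5:8]
[9] read 'c'  n13⇒n14 (fail-walked)  ** P5@[6:9],P6@[8:9]
[10] read 'c'  n14⇒n2 (fail-walked)
[11] read 'b'  n2⇒n10 (fail-walked)
[12] read 'b'  n10⇒n11
[13] read 'b'  n11⇒n12
[14] read 'b'  n12⇒n13  ** P4@[11:14]
[15] read 'b'  n13⇒n13 (fail-walked)  ** P4@[12:15]
[16] read 'c'  n13⇒n14 (fail-walked)  ** P5@[13:16],P6@[15:16]
[17] read 'c'  n14⇒n2 (fail-walked)
[18] read 'a'  n2⇒n4 (fail-walked)
[19] read 'b'  n4⇒n5
[20] read 'b'  n5⇒n7
[21] read 'b'  n7⇒n8  ** P2@[18:21]
[22] read 'b'  n8⇒n13 (fail-walked)  ** P4@[19:22]
[23] read 'c'  n13⇒n14 (fail-walked)  ** P5@[20:23],P6@[22:23]
[24] read 'a'  n14⇒n4 (fail-walked)
[25] read 'b'  n4⇒n5
[26] read 'a'  n5⇒n9  ** P3@[24:26]
[27] read 'b'  n9⇒n5 (fail-walked)
[28] read 'a'  n5⇒n9  ** P3@[26:28]
[29] read 'a'  n9⇒n4 (fail-walked)
[30] read 'b'  n4⇒n5
[31] read 'b'  n5⇒n7
[32] read 'b'  n7⇒n8  ** P2@[29:32]
[33] read 'b'  n8⇒n13 (fail-walked)  ** P4@[30:33]
[34] read 'b'  n13⇒n13 (fail-walked)  ** P4@[31:34]
[35] read 'a'  n13⇒n4 (fail-walked)
[36] read 'a'  n4⇒n4 (fail-walked)
[37] read 'b'  n4⇒n5
[38] read 'b'  n5⇒n7
[39] read 'b'  n7⇒n8  ** P2@[36:39]
[40] read 'a'  n8⇒n4 (fail-walked)
[41] read 'b'  n4⇒n5
[42] read 'a'  n5⇒n9  ** P3@[40:42]
[43] read 'c'  n9⇒n1 (fail-walked)
[44] read 'a'  n1⇒n4 (fail-walked)
[45] read 'b'  n4⇒n5
[46] read 'b'  n5⇒n7
[47] read 'b'  n7⇒n8  ** P2@[44:47]
[48] read 'c'  n8⇒n14 (fail-walked)  ** P5@[45:48],P6@[47:48]
[49] read 'a'  n14⇒n4 (fail-walked)
[50] read 'c'  n4⇒n1 (fail-walked)
[51] read 'c'  n1⇒n2
[52] read 'c'  n2⇒n3  ** P0@[50:52]
[53] read 'c'  n3⇒n3 (fail-walked)  ** P0@[51:53]
[54] read 'b'  n3⇒n10 (fail-walked)
[55] read 'a'  n10⇒n4 (fail-walked)
[56] read 'c'  n4⇒n1 (fail-walked)
[57] read 'b'  n1⇒n10 (fail-walked)
[58] read 'a'  n10⇒n4 (fail-walked)
[59] read 'b'  n4⇒n5
[60] read 'c'  n5⇒n6  ** P1@[58:60],P6@[59:60]
[61] read 'a'  n6⇒n4 (fail-walked)
[62] read 'a'  n4⇒n4 (fail-walked)
[63] read 'b'  n4⇒n5
[64] read 'b'  n5⇒n7
[65] read 'b'  n7⇒n8  ** P2@[62:65]
[66] read 'b'  n8⇒n13 (fail-walked)  ** P4@[63:66]

Result: [[3,3],[7,2],[8,4],[9,5],[9,6],[14,4],[15,4],[16,5],[16,6],[21,2],[22,4],[23,5],[23,6],[26,3],[28,3],[32,2],[33,4],[34,4],[39,2],[42,3],[47,2],[48,5],[48,6],[52,0],[53,0],[60,1],[60,6],[65,2],[66,4]]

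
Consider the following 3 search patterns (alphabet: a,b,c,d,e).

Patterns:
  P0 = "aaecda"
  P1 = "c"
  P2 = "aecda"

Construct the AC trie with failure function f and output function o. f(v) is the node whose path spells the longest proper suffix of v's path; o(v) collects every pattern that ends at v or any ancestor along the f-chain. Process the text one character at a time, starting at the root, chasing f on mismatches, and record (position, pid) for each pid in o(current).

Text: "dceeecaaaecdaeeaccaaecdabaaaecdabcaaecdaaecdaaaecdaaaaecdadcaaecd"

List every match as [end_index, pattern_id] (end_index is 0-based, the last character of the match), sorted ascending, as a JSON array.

Build:
Trie (insert patterns):
  n0 'ε': a→1 c→7
  n1 'a': a→2 e→8
  n2 'aa': e→3
  n3 'aae': c→4
  n4 'aaec': d→5
  n5 'aaecd': a→6
  n6 'aaecda': ·  ←P0
  n7 'c': ·  ←P1
  n8 'ae': c→9
  n9 'aec': d→10
  n10 'aecd': a→11
  n11 'aecda': ·  ←P2

BFS fail/out derivation:
  n1('a'): parent n0 fail=0; on 'a' 0 → fail=0;  out ∅∪∅=∅
  n7('c'): parent n0 fail=0; on 'c' 0 → fail=0;  out {1}∪∅={1}
  n2('aa'): parent n1 fail=0; on 'a' 0 → fail=1;  out ∅∪∅=∅
  n8('ae'): parent n1 fail=0; on 'e' 0 → fail=0;  out ∅∪∅=∅
  n3('aae'): parent n2 fail=1; on 'e' 1 → fail=8;  out ∅∪∅=∅
  n9('aec'): parent n8 fail=0; on 'c' 0 → fail=7;  out ∅∪{1}={1}
  n4('aaec'): parent n3 fail=8; on 'c' 8 → fail=9;  out ∅∪{1}={1}
  n10('aecd'): parent n9 fail=7; on 'd' 7→0 → fail=0;  out ∅∪∅=∅
  n5('aaecd'): parent n4 fail=9; on 'd' 9 → fail=10;  out ∅∪∅=∅
  n11('aecda'): parent n10 fail=0; on 'a' 0 → fail=1;  out {2}∪∅={2}
  n6('aaecda'): parent n5 fail=10; on 'a' 10 → fail=11;  out {0}∪{2}={0,2}

Scan:
i=0 'd': node 0→0
i=1 'c': node 0→7  → match P1@[1:1]
i=2 'e': node 7→0 ·f
i=3 'e': node 0→0
i=4 'e': node 0→0
i=5 'c': node 0→7  → match P1@[5:5]
i=6 'a': node 7→1 ·f
i=7 'a': node 1→2
i=8 'a': node 2→2 ·f
i=9 'e': node 2→3
i=10 'c': node 3→4  → match P1@[10:10]
i=11 'd': node 4→5
i=12 'a': node 5→6  → match P0@[7:12],P2@[8:12]
i=13 'e': node 6→8 ·f
i=14 'e': node 8→0 ·f
i=15 'a': node 0→1
i=16 'c': node 1→7 ·f  → match P1@[16:16]
i=17 'c': node 7→7 ·f  → match P1@[17:17]
i=18 'a': node 7→1 ·f
i=19 'a': node 1→2
i=20 'e': node 2→3
i=21 'c': node 3→4  → match P1@[21:21]
i=22 'd': node 4→5
i=23 'a': node 5→6  → match P0@[18:23],P2@[19:23]
i=24 'b': node 6→0 ·f
i=25 'a': node 0→1
i=26 'a': node 1→2
i=27 'a': node 2→2 ·f
i=28 'e': node 2→3
i=29 'c': node 3→4  → match P1@[29:29]
i=30 'd': node 4→5
i=31 'a': node 5→6  → match P0@[26:31],P2@[27:31]
i=32 'b': node 6→0 ·f
i=33 'c': node 0→7  → match P1@[33:33]
i=34 'a': node 7→1 ·f
i=35 'a': node 1→2
i=36 'e': node 2→3
i=37 'c': node 3→4  → match P1@[37:37]
i=38 'd': node 4→5
i=39 'a': node 5→6  → match P0@[34:39],P2@[35:39]
i=40 'a': node 6→2 ·f
i=41 'e': node 2→3
i=42 'c': node 3→4  → match P1@[42:42]
i=43 'd': node 4→5
i=44 'a': node 5→6  → match P0@[39:44],P2@[40:44]
i=45 'a': node 6→2 ·f
i=46 'a': node 2→2 ·f
i=47 'e': node 2→3
i=48 'c': node 3→4  → match P1@[48:48]
i=49 'd': node 4→5
i=50 'a': node 5→6  → match P0@[45:50],P2@[46:50]
i=51 'a': node 6→2 ·f
i=52 'a': node 2→2 ·f
i=53 'a': node 2→2 ·f
i=54 'e': node 2→3
i=55 'c': node 3→4  → match P1@[55:55]
i=56 'd': node 4→5
i=57 'a': node 5→6  → match P0@[52:57],P2@[53:57]
i=58 'd': node 6→0 ·f
i=59 'c': node 0→7  → match P1@[59:59]
i=60 'a': node 7→1 ·f
i=61 'a': node 1→2
i=62 'e': node 2→3
i=63 'c': node 3→4  → match P1@[63:63]
i=64 'd': node 4→5

Result: [[1,1],[5,1],[10,1],[12,0],[12,2],[16,1],[17,1],[21,1],[23,0],[23,2],[29,1],[31,0],[31,2],[33,1],[37,1],[39,0],[39,2],[42,1],[44,0],[44,2],[48,1],[50,0],[50,2],[55,1],[57,0],[57,2],[59,1],[63,1]]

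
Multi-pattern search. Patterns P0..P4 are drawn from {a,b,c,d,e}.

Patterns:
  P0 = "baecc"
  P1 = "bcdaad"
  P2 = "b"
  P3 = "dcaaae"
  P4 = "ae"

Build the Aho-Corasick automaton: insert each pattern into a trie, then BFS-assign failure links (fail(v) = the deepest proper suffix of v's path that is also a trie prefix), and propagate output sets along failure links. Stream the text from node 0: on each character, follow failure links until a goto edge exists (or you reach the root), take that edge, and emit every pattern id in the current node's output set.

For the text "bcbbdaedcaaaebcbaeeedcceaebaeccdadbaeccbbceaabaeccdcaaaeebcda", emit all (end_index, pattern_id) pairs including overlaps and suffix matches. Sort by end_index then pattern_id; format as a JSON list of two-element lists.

Build:
Trie (insert patterns):
  n0 'ε': a→17 b→1 d→11
  n1 'b': a→2 c→6  [P2 ends]
  n2 'ba': e→3
  n3 'bae': c→4
  n4 'baec': c→5
  n5 'baecc': ·  [P0 ends]
  n6 'bc': d→7
  n7 'bcd': a→8
  n8 'bcda': a→9
  n9 'bcdaa': d→10
  n10 'bcdaad': ·  [P1 ends]
  n11 'd': c→12
  n12 'dc': a→13
  n13 'dca': a→14
  n14 'dcaa': a→15
  n15 'dcaaa': e→16
  n16 'dcaaae': ·  [P3 ends]
  n17 'a': e→18
  n18 'ae': ·  [P4 ends]

Failure links (BFS by depth):
  fail(1) 'b': from fail(0)=0 chase 'b': 0 ⇒ 0;  out={2}∪out(0)={2}
  fail(11) 'd': from fail(0)=0 chase 'd': 0 ⇒ 0;  out=∅∪out(0)=∅
  fail(17) 'a': from fail(0)=0 chase 'a': 0 ⇒ 0;  out=∅∪out(0)=∅
  fail(2) 'ba': from fail(1)=0 chase 'a': 0 ⇒ 17;  out=∅∪out(17)=∅
  fail(6) 'bc': from fail(1)=0 chase 'c': 0 ⇒ 0;  out=∅∪out(0)=∅
  fail(12) 'dc': from fail(11)=0 chase 'c': 0 ⇒ 0;  out=∅∪out(0)=∅
  fail(18) 'ae': from fail(17)=0 chase 'e': 0 ⇒ 0;  out={4}∪out(0)={4}
  fail(3) 'bae': from fail(2)=17 chase 'e': 17 ⇒ 18;  out=∅∪out(18)={4}
  fail(7) 'bcd': from fail(6)=0 chase 'd': 0 ⇒ 11;  out=∅∪out(11)=∅
  fail(13) 'dca': from fail(12)=0 chase 'a': 0 ⇒ 17;  out=∅∪out(17)=∅
  fail(4) 'baec': from fail(3)=18 chase 'c': 18→0 ⇒ 0;  out=∅∪out(0)=∅
  fail(8) 'bcda': from fail(7)=11 chase 'a': 11→0 ⇒ 17;  out=∅∪out(17)=∅
  fail(14) 'dcaa': from fail(13)=17 chase 'a': 17→0 ⇒ 17;  out=∅∪out(17)=∅
  fail(5) 'baecc': from fail(4)=0 chase 'c': 0 ⇒ 0;  out={0}∪out(0)={0}
  fail(9) 'bcdaa': from fail(8)=17 chase 'a': 17→0 ⇒ 17;  out=∅∪out(17)=∅
  fail(15) 'dcaaa': from fail(14)=17 chase 'a': 17→0 ⇒ 17;  out=∅∪out(17)=∅
  fail(10) 'bcdaad': from fail(9)=17 chase 'd': 17→0 ⇒ 11;  out={1}∪out(11)={1}
  fail(16) 'dcaaae': from fail(15)=17 chase 'e': 17 ⇒ 18;  out={3}∪out(18)={3,4}

Text stream:
i=0 'b': node 0→1  ** P2@[0:0]
i=1 'c': node 1→6
i=2 'b': node 6→1 ·f  ** P2@[2:2]
i=3 'b': node 1→1 ·f  ** P2@[3:3]
i=4 'd': node 1→11 ·f
i=5 'a': node 11→17 ·f
i=6 'e': node 17→18  ** P4@[5:6]
i=7 'd': node 18→11 ·f
i=8 'c': node 11→12
i=9 'a': node 12→13
i=10 'a': node 13→14
i=11 'a': node 14→15
i=12 'e': node 15→16  ** P3@[7:12],P4@[11:12]
i=13 'b': node 16→1 ·f  ** P2@[13:13]
i=14 'c': node 1→6
i=15 'b': node 6→1 ·f  ** P2@[15:15]
i=16 'a': node 1→2
i=17 'e': node 2→3  ** P4@[16:17]
i=18 'e': node 3→0 ·f
i=19 'e': node 0→0
i=20 'd': node 0→11
i=21 'c': node 11→12
i=22 'c': node 12→0 ·f
i=23 'e': node 0→0
i=24 'a': node 0→17
i=25 'e': node 17→18  ** P4@[24:25]
i=26 'b': node 18→1 ·f  ** P2@[26:26]
i=27 'a': node 1→2
i=28 'e': node 2→3  ** P4@[27:28]
i=29 'c': node 3→4
i=30 'c': node 4→5  ** P0@[26:30]
i=31 'd': node 5→11 ·f
i=32 'a': node 11→17 ·f
i=33 'd': node 17→11 ·f
i=34 'b': node 11→1 ·f  ** P2@[34:34]
i=35 'a': node 1→2
i=36 'e': node 2→3  ** P4@[35:36]
i=37 'c': node 3→4
i=38 'c': node 4→5  ** P0@[34:38]
i=39 'b': node 5→1 ·f  ** P2@[39:39]
i=40 'b': node 1→1 ·f  ** P2@[40:40]
i=41 'c': node 1→6
i=42 'e': node 6→0 ·f
i=43 'a': node 0→17
i=44 'a': node 17→17 ·f
i=45 'b': node 17→1 ·f  ** P2@[45:45]
i=46 'a': node 1→2
i=47 'e': node 2→3  ** P4@[46:47]
i=48 'c': node 3→4
i=49 'c': node 4→5  ** P0@[45:49]
i=50 'd': node 5→11 ·f
i=51 'c': node 11→12
i=52 'a': node 12→13
i=53 'a': node 13→14
i=54 'a': node 14→15
i=55 'e': node 15→16  ** P3@[50:55],P4@[54:55]
i=56 'e': node 16→0 ·f
i=57 'b': node 0→1  ** P2@[57:57]
i=58 'c': node 1→6
i=59 'd': node 6→7
i=60 'a': node 7→8

Matches: [[0,2],[2,2],[3,2],[6,4],[12,3],[12,4],[13,2],[15,2],[17,4],[25,4],[26,2],[28,4],[30,0],[34,2],[36,4],[38,0],[39,2],[40,2],[45,2],[47,4],[49,0],[55,3],[55,4],[57,2]]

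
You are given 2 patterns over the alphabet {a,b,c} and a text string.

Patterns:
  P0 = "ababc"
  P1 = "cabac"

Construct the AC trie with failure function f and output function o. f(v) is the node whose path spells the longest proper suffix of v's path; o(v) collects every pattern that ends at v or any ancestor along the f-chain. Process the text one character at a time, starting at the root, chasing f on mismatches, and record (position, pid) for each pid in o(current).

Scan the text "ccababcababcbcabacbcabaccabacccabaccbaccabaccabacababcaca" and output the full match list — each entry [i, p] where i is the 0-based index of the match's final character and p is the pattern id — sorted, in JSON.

Build automaton:
Trie (insert patterns):
  0='ε' goto a→1 c→6
  1='a' goto b→2
  2='ab' goto a→3
  3='aba' goto b→4
  4='abab' goto c→5
  5='ababc' goto ·  ←P0
  6='c' goto a→7
  7='ca' goto b→8
  8='cab' goto a→9
  9='caba' goto c→10
  10='cabac' goto ·  ←P1

Failure links (BFS by depth):
  fail(1) 'a': from fail(0)=0 chase 'a': 0 ⇒ 0;  out=∅∪out(0)=∅
  fail(6) 'c': from fail(0)=0 chase 'c': 0 ⇒ 0;  out=∅∪out(0)=∅
  fail(2) 'ab': from fail(1)=0 chase 'b': 0 ⇒ 0;  out=∅∪out(0)=∅
  fail(7) 'ca': from fail(6)=0 chase 'a': 0 ⇒ 1;  out=∅∪out(1)=∅
  fail(3) 'aba': from fail(2)=0 chase 'a': 0 ⇒ 1;  out=∅∪out(1)=∅
  fail(8) 'cab': from fail(7)=1 chase 'b': 1 ⇒ 2;  out=∅∪out(2)=∅
  fail(4) 'abab': from fail(3)=1 chase 'b': 1 ⇒ 2;  out=∅∪out(2)=∅
  fail(9) 'caba': from fail(8)=2 chase 'a': 2 ⇒ 3;  out=∅∪out(3)=∅
  fail(5) 'ababc': from fail(4)=2 chase 'c': 2→0 ⇒ 6;  out={0}∪out(6)={0}
  fail(10) 'cabac': from fail(9)=3 chase 'c': 3→1→0 ⇒ 6;  out={1}∪out(6)={1}

Scan:
[0] read 'c'  n0⇒n6
[1] read 'c'  n6⇒n6 ·f
[2] read 'a'  n6⇒n7
[3] read 'b'  n7⇒n8
[4] read 'a'  n8⇒n9
[5] read 'b'  n9⇒n4 ·f
[6] read 'c'  n4⇒n5  emit P0@[2:6]
[7] read 'a'  n5⇒n7 ·f
[8] read 'b'  n7⇒n8
[9] read 'a'  n8⇒n9
[10] read 'b'  n9⇒n4 ·f
[11] read 'c'  n4⇒n5  emit P0@[7:11]
[12] read 'b'  n5⇒n0 ·f
[13] read 'c'  n0⇒n6
[14] read 'a'  n6⇒n7
[15] read 'b'  n7⇒n8
[16] read 'a'  n8⇒n9
[17] read 'c'  n9⇒n10  emit P1@[13:17]
[18] read 'b'  n10⇒n0 ·f
[19] read 'c'  n0⇒n6
[20] read 'a'  n6⇒n7
[21] read 'b'  n7⇒n8
[22] read 'a'  n8⇒n9
[23] read 'c'  n9⇒n10  emit P1@[19:23]
[24] read 'c'  n10⇒n6 ·f
[25] read 'a'  n6⇒n7
[26] read 'b'  n7⇒n8
[27] read 'a'  n8⇒n9
[28] read 'c'  n9⇒n10  emit P1@[24:28]
[29] read 'c'  n10⇒n6 ·f
[30] read 'c'  n6⇒n6 ·f
[31] read 'a'  n6⇒n7
[32] read 'b'  n7⇒n8
[33] read 'a'  n8⇒n9
[34] read 'c'  n9⇒n10  emit P1@[30:34]
[35] read 'c'  n10⇒n6 ·f
[36] read 'b'  n6⇒n0 ·f
[37] read 'a'  n0⇒n1
[38] read 'c'  n1⇒n6 ·f
[39] read 'c'  n6⇒n6 ·f
[40] read 'a'  n6⇒n7
[41] read 'b'  n7⇒n8
[42] read 'a'  n8⇒n9
[43] read 'c'  n9⇒n10  emit P1@[39:43]
[44] read 'c'  n10⇒n6 ·f
[45] read 'a'  n6⇒n7
[46] read 'b'  n7⇒n8
[47] read 'a'  n8⇒n9
[48] read 'c'  n9⇒n10  emit P1@[44:48]
[49] read 'a'  n10⇒n7 ·f
[50] read 'b'  n7⇒n8
[51] read 'a'  n8⇒n9
[52] read 'b'  n9⇒n4 ·f
[53] read 'c'  n4⇒n5  emit P0@[49:53]
[54] read 'a'  n5⇒n7 ·f
[55] read 'c'  n7⇒n6 ·f
[56] read 'a'  n6⇒n7

All matches (sorted): [[6,0],[11,0],[17,1],[23,1],[28,1],[34,1],[43,1],[48,1],[53,0]]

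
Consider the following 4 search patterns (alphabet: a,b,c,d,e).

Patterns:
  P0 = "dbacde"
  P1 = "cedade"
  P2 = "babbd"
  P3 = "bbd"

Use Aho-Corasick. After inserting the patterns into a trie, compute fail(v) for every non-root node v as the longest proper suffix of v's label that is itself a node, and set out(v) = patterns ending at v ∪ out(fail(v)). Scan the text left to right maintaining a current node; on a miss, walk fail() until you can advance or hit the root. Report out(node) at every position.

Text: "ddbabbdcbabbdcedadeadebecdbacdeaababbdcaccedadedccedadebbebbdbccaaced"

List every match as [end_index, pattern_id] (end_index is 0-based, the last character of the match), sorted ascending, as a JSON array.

Build automaton:
Trie (insert patterns):
  n0 'ε': b→13 c→7 d→1
  n1 'd': b→2
  n2 'db': a→3
  n3 'dba': c→4
  n4 'dbac': d→5
  n5 'dbacd': e→6
  n6 'dbacde': ·  ←P0
  n7 'c': e→8
  n8 'ce': d→9
  n9 'ced': a→10
  n10 'ceda': d→11
  n11 'cedad': e→12
  n12 'cedade': ·  ←P1
  n13 'b': a→14 b→18
  n14 'ba': b→15
  n15 'bab': b→16
  n16 'babb': d→17
  n17 'babbd': ·  ←P2
  n18 'bb': d→19
  n19 'bbd': ·  ←P3

BFS fail/out derivation:
  fail(1) 'd': from fail(0)=0 chase 'd': 0 ⇒ 0;  out=∅∪out(0)=∅
  fail(7) 'c': from fail(0)=0 chase 'c': 0 ⇒ 0;  out=∅∪out(0)=∅
  fail(13) 'b': from fail(0)=0 chase 'b': 0 ⇒ 0;  out=∅∪out(0)=∅
  fail(2) 'db': from fail(1)=0 chase 'b': 0 ⇒ 13;  out=∅∪out(13)=∅
  fail(8) 'ce': from fail(7)=0 chase 'e': 0 ⇒ 0;  out=∅∪out(0)=∅
  fail(14) 'ba': from fail(13)=0 chase 'a': 0 ⇒ 0;  out=∅∪out(0)=∅
  fail(18) 'bb': from fail(13)=0 chase 'b': 0 ⇒ 13;  out=∅∪out(13)=∅
  fail(3) 'dba': from fail(2)=13 chase 'a': 13 ⇒ 14;  out=∅∪out(14)=∅
  fail(9) 'ced': from fail(8)=0 chase 'd': 0 ⇒ 1;  out=∅∪out(1)=∅
  fail(15) 'bab': from fail(14)=0 chase 'b': 0 ⇒ 13;  out=∅∪out(13)=∅
  fail(19) 'bbd': from fail(18)=13 chase 'd': 13→0 ⇒ 1;  out={3}∪out(1)={3}
  fail(4) 'dbac': from fail(3)=14 chase 'c': 14→0 ⇒ 7;  out=∅∪out(7)=∅
  fail(10) 'ceda': from fail(9)=1 chase 'a': 1→0 ⇒ 0;  out=∅∪out(0)=∅
  fail(16) 'babb': from fail(15)=13 chase 'b': 13 ⇒ 18;  out=∅∪out(18)=∅
  fail(5) 'dbacd': from fail(4)=7 chase 'd': 7→0 ⇒ 1;  out=∅∪out(1)=∅
  fail(11) 'cedad': from fail(10)=0 chase 'd': 0 ⇒ 1;  out=∅∪out(1)=∅
  fail(17) 'babbd': from fail(16)=18 chase 'd': 18 ⇒ 19;  out={2}∪out(19)={2,3}
  fail(6) 'dbacde': from fail(5)=1 chase 'e': 1→0 ⇒ 0;  out={0}∪out(0)={0}
  fail(12) 'cedade': from fail(11)=1 chase 'e': 1→0 ⇒ 0;  out={1}∪out(0)={1}

Scan:
pos 0 'd': at 1
pos 1 'd': at 1 (fail-walked)
pos 2 'b': at 2
pos 3 'a': at 3
pos 4 'b': at 15 (fail-walked)
pos 5 'b': at 16
pos 6 'd': at 17  ** P2@[2:6],P3@[4:6]
pos 7 'c': at 7 (fail-walked)
pos 8 'b': at 13 (fail-walked)
pos 9 'a': at 14
pos 10 'b': at 15
pos 11 'b': at 16
pos 12 'd': at 17  ** P2@[8:12],P3@[10:12]
pos 13 'c': at 7 (fail-walked)
pos 14 'e': at 8
pos 15 'd': at 9
pos 16 'a': at 10
pos 17 'd': at 11
pos 18 'e': at 12  ** P1@[13:18]
pos 19 'a': at 0 (fail-walked)
pos 20 'd': at 1
pos 21 'e': at 0 (fail-walked)
pos 22 'b': at 13
pos 23 'e': at 0 (fail-walked)
pos 24 'c': at 7
pos 25 'd': at 1 (fail-walked)
pos 26 'b': at 2
pos 27 'a': at 3
pos 28 'c': at 4
pos 29 'd': at 5
pos 30 'e': at 6  ** P0@[25:30]
pos 31 'a': at 0 (fail-walked)
pos 32 'a': at 0
pos 33 'b': at 13
pos 34 'a': at 14
pos 35 'b': at 15
pos 36 'b': at 16
pos 37 'd': at 17  ** P2@[33:37],P3@[35:37]
pos 38 'c': at 7 (fail-walked)
pos 39 'a': at 0 (fail-walked)
pos 40 'c': at 7
pos 41 'c': at 7 (fail-walked)
pos 42 'e': at 8
pos 43 'd': at 9
pos 44 'a': at 10
pos 45 'd': at 11
pos 46 'e': at 12  ** P1@[41:46]
pos 47 'd': at 1 (fail-walked)
pos 48 'c': at 7 (fail-walked)
pos 49 'c': at 7 (fail-walked)
pos 50 'e': at 8
pos 51 'd': at 9
pos 52 'a': at 10
pos 53 'd': at 11
pos 54 'e': at 12  ** P1@[49:54]
pos 55 'b': at 13 (fail-walked)
pos 56 'b': at 18
pos 57 'e': at 0 (fail-walked)
pos 58 'b': at 13
pos 59 'b': at 18
pos 60 'd': at 19  ** P3@[58:60]
pos 61 'b': at 2 (fail-walked)
pos 62 'c': at 7 (fail-walked)
pos 63 'c': at 7 (fail-walked)
pos 64 'a': at 0 (fail-walked)
pos 65 'a': at 0
pos 66 'c': at 7
pos 67 'e': at 8
pos 68 'd': at 9

All matches (sorted): [[6,2],[6,3],[12,2],[12,3],[18,1],[30,0],[37,2],[37,3],[46,1],[54,1],[60,3]]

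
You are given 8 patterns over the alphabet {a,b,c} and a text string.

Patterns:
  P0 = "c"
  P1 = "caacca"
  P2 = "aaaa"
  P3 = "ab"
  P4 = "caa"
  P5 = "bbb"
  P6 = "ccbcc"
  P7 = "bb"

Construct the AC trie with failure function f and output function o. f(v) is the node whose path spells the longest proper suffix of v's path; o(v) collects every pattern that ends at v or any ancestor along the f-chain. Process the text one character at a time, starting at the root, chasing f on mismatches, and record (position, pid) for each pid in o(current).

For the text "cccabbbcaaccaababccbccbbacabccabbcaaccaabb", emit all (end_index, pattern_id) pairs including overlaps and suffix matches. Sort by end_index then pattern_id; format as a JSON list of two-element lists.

Build:
Trie (insert patterns):
  n0 'ε': a→7 b→12 c→1
  n1 'c': a→2 c→15  ←P0
  n2 'ca': a→3
  n3 'caa': c→4  ←P4
  n4 'caac': c→5
  n5 'caacc': a→6
  n6 'caacca': ·  ←P1
  n7 'a': a→8 b→11
  n8 'aa': a→9
  n9 'aaa': a→10
  n10 'aaaa': ·  ←P2
  n11 'ab': ·  ←P3
  n12 'b': b→13
  n13 'bb': b→14  ←P7
  n14 'bbb': ·  ←P5
  n15 'cc': b→16
  n16 'ccb': c→17
  n17 'ccbc': c→18
  n18 'ccbcc': ·  ←P6

BFS fail/out derivation:
  fail(1) 'c': from fail(0)=0 chase 'c': 0 ⇒ 0;  out={0}∪out(0)={0}
  fail(7) 'a': from fail(0)=0 chase 'a': 0 ⇒ 0;  out=∅∪out(0)=∅
  fail(12) 'b': from fail(0)=0 chase 'b': 0 ⇒ 0;  out=∅∪out(0)=∅
  fail(2) 'ca': from fail(1)=0 chase 'a': 0 ⇒ 7;  out=∅∪out(7)=∅
  fail(8) 'aa': from fail(7)=0 chase 'a': 0 ⇒ 7;  out=∅∪out(7)=∅
  fail(11) 'ab': from fail(7)=0 chase 'b': 0 ⇒ 12;  out={3}∪out(12)={3}
  fail(13) 'bb': from fail(12)=0 chase 'b': 0 ⇒ 12;  out={7}∪out(12)={7}
  fail(15) 'cc': from fail(1)=0 chase 'c': 0 ⇒ 1;  out=∅∪out(1)={0}
  fail(3) 'caa': from fail(2)=7 chase 'a': 7 ⇒ 8;  out={4}∪out(8)={4}
  fail(9) 'aaa': from fail(8)=7 chase 'a': 7 ⇒ 8;  out=∅∪out(8)=∅
  fail(14) 'bbb': from fail(13)=12 chase 'b': 12 ⇒ 13;  out={5}∪out(13)={5,7}
  fail(16) 'ccb': from fail(15)=1 chase 'b': 1→0 ⇒ 12;  out=∅∪out(12)=∅
  fail(4) 'caac': from fail(3)=8 chase 'c': 8→7→0 ⇒ 1;  out=∅∪out(1)={0}
  fail(10) 'aaaa': from fail(9)=8 chase 'a': 8 ⇒ 9;  out={2}∪out(9)={2}
  fail(17) 'ccbc': from fail(16)=12 chase 'c': 12→0 ⇒ 1;  out=∅∪out(1)={0}
  fail(5) 'caacc': from fail(4)=1 chase 'c': 1 ⇒ 15;  out=∅∪out(15)={0}
  fail(18) 'ccbcc': from fail(17)=1 chase 'c': 1 ⇒ 15;  out={6}∪out(15)={0,6}
  fail(6) 'caacca': from fail(5)=15 chase 'a': 15→1 ⇒ 2;  out={1}∪out(2)={1}

Scan:
i=0 'c': node 0→1  ** P0@[0:0]
i=1 'c': node 1→15  ** P0@[1:1]
i=2 'c': node 15→15 (via fail)  ** P0@[2:2]
i=3 'a': node 15→2 (via fail)
i=4 'b': node 2→11 (via fail)  ** P3@[3:4]
i=5 'b': node 11→13 (via fail)  ** P7@[4:5]
i=6 'b': node 13→14  ** P5@[4:6],P7@[5:6]
i=7 'c': node 14→1 (via fail)  ** P0@[7:7]
i=8 'a': node 1→2
i=9 'a': node 2→3  ** P4@[7:9]
i=10 'c': node 3→4  ** P0@[10:10]
i=11 'c': node 4→5  ** P0@[11:11]
i=12 'a': node 5→6  ** P1@[7:12]
i=13 'a': node 6→3 (via fail)  ** P4@[11:13]
i=14 'b': node 3→11 (via fail)  ** P3@[13:14]
i=15 'a': node 11→7 (via fail)
i=16 'b': node 7→11  ** P3@[15:16]
i=17 'c': node 11→1 (via fail)  ** P0@[17:17]
i=18 'c': node 1→15  ** P0@[18:18]
i=19 'b': node 15→16
i=20 'c': node 16→17  ** P0@[20:20]
i=21 'c': node 17→18  ** P0@[21:21],P6@[17:21]
i=22 'b': node 18→16 (via fail)
i=23 'b': node 16→13 (via fail)  ** P7@[22:23]
i=24 'a': node 13→7 (via fail)
i=25 'c': node 7→1 (via fail)  ** P0@[25:25]
i=26 'a': node 1→2
i=27 'b': node 2→11 (via fail)  ** P3@[26:27]
i=28 'c': node 11→1 (via fail)  ** P0@[28:28]
i=29 'c': node 1→15  ** P0@[29:29]
i=30 'a': node 15→2 (via fail)
i=31 'b': node 2→11 (via fail)  ** P3@[30:31]
i=32 'b': node 11→13 (via fail)  ** P7@[31:32]
i=33 'c': node 13→1 (via fail)  ** P0@[33:33]
i=34 'a': node 1→2
i=35 'a': node 2→3  ** P4@[33:35]
i=36 'c': node 3→4  ** P0@[36:36]
i=37 'c': node 4→5  ** P0@[37:37]
i=38 'a': node 5→6  ** P1@[33:38]
i=39 'a': node 6→3 (via fail)  ** P4@[37:39]
i=40 'b': node 3→11 (via fail)  ** P3@[39:40]
i=41 'b': node 11→13 (via fail)  ** P7@[40:41]

Matches: [[0,0],[1,0],[2,0],[4,3],[5,7],[6,5],[6,7],[7,0],[9,4],[10,0],[11,0],[12,1],[13,4],[14,3],[16,3],[17,0],[18,0],[20,0],[21,0],[21,6],[23,7],[25,0],[27,3],[28,0],[29,0],[31,3],[32,7],[33,0],[35,4],[36,0],[37,0],[38,1],[39,4],[40,3],[41,7]]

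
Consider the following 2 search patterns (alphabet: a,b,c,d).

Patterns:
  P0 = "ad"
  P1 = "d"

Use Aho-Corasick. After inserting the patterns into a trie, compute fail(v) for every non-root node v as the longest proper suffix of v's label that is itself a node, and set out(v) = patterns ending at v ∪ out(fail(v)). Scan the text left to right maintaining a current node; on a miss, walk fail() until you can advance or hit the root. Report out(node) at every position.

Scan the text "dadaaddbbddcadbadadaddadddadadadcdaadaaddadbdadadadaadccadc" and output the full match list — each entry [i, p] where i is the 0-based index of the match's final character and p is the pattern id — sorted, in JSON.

Build automaton:
Trie (insert patterns):
  0='ε' goto a→1 d→3
  1='a' goto d→2
  2='ad' goto ·  [P0 ends]
  3='d' goto ·  [P1 ends]

Failure links (BFS by depth):
  fail(1) 'a': from fail(0)=0 chase 'a': 0 ⇒ 0;  out=∅∪out(0)=∅
  fail(3) 'd': from fail(0)=0 chase 'd': 0 ⇒ 0;  out={1}∪out(0)={1}
  fail(2) 'ad': from fail(1)=0 chase 'd': 0 ⇒ 3;  out={0}∪out(3)={0,1}

Scan:
[0] read 'd'  n0⇒n3  ** P1@[0:0]
[1] read 'a'  n3⇒n1 (fail-walked)
[2] read 'd'  n1⇒n2  ** P0@[1:2],P1@[2:2]
[3] read 'a'  n2⇒n1 (fail-walked)
[4] read 'a'  n1⇒n1 (fail-walked)
[5] read 'd'  n1⇒n2  ** P0@[4:5],P1@[5:5]
[6] read 'd'  n2⇒n3 (fail-walked)  ** P1@[6:6]
[7] read 'b'  n3⇒n0 (fail-walked)
[8] read 'b'  n0⇒n0
[9] read 'd'  n0⇒n3  ** P1@[9:9]
[10] read 'd'  n3⇒n3 (fail-walked)  ** P1@[10:10]
[11] read 'c'  n3⇒n0 (fail-walked)
[12] read 'a'  n0⇒n1
[13] read 'd'  n1⇒n2  ** P0@[12:13],P1@[13:13]
[14] read 'b'  n2⇒n0 (fail-walked)
[15] read 'a'  n0⇒n1
[16] read 'd'  n1⇒n2  ** P0@[15:16],P1@[16:16]
[17] read 'a'  n2⇒n1 (fail-walked)
[18] read 'd'  n1⇒n2  ** P0@[17:18],P1@[18:18]
[19] read 'a'  n2⇒n1 (fail-walked)
[20] read 'd'  n1⇒n2  ** P0@[19:20],P1@[20:20]
[21] read 'd'  n2⇒n3 (fail-walked)  ** P1@[21:21]
[22] read 'a'  n3⇒n1 (fail-walked)
[23] read 'd'  n1⇒n2  ** P0@[22:23],P1@[23:23]
[24] read 'd'  n2⇒n3 (fail-walked)  ** P1@[24:24]
[25] read 'd'  n3⇒n3 (fail-walked)  ** P1@[25:25]
[26] read 'a'  n3⇒n1 (fail-walked)
[27] read 'd'  n1⇒n2  ** P0@[26:27],P1@[27:27]
[28] read 'a'  n2⇒n1 (fail-walked)
[29] read 'd'  n1⇒n2  ** P0@[28:29],P1@[29:29]
[30] read 'a'  n2⇒n1 (fail-walked)
[31] read 'd'  n1⇒n2  ** P0@[30:31],P1@[31:31]
[32] read 'c'  n2⇒n0 (fail-walked)
[33] read 'd'  n0⇒n3  ** P1@[33:33]
[34] read 'a'  n3⇒n1 (fail-walked)
[35] read 'a'  n1⇒n1 (fail-walked)
[36] read 'd'  n1⇒n2  ** P0@[35:36],P1@[36:36]
[37] read 'a'  n2⇒n1 (fail-walked)
[38] read 'a'  n1⇒n1 (fail-walked)
[39] read 'd'  n1⇒n2  ** P0@[38:39],P1@[39:39]
[40] read 'd'  n2⇒n3 (fail-walked)  ** P1@[40:40]
[41] read 'a'  n3⇒n1 (fail-walked)
[42] read 'd'  n1⇒n2  ** P0@[41:42],P1@[42:42]
[43] read 'b'  n2⇒n0 (fail-walked)
[44] read 'd'  n0⇒n3  ** P1@[44:44]
[45] read 'a'  n3⇒n1 (fail-walked)
[46] read 'd'  n1⇒n2  ** P0@[45:46],P1@[46:46]
[47] read 'a'  n2⇒n1 (fail-walked)
[48] read 'd'  n1⇒n2  ** P0@[47:48],P1@[48:48]
[49] read 'a'  n2⇒n1 (fail-walked)
[50] read 'd'  n1⇒n2  ** P0@[49:50],P1@[50:50]
[51] read 'a'  n2⇒n1 (fail-walked)
[52] read 'a'  n1⇒n1 (fail-walked)
[53] read 'd'  n1⇒n2  ** P0@[52:53],P1@[53:53]
[54] read 'c'  n2⇒n0 (fail-walked)
[55] read 'c'  n0⇒n0
[56] read 'a'  n0⇒n1
[57] read 'd'  n1⇒n2  ** P0@[56:57],P1@[57:57]
[58] read 'c'  n2⇒n0 (fail-walked)

Result: [[0,1],[2,0],[2,1],[5,0],[5,1],[6,1],[9,1],[10,1],[13,0],[13,1],[16,0],[16,1],[18,0],[18,1],[20,0],[20,1],[21,1],[23,0],[23,1],[24,1],[25,1],[27,0],[27,1],[29,0],[29,1],[31,0],[31,1],[33,1],[36,0],[36,1],[39,0],[39,1],[40,1],[42,0],[42,1],[44,1],[46,0],[46,1],[48,0],[48,1],[50,0],[50,1],[53,0],[53,1],[57,0],[57,1]]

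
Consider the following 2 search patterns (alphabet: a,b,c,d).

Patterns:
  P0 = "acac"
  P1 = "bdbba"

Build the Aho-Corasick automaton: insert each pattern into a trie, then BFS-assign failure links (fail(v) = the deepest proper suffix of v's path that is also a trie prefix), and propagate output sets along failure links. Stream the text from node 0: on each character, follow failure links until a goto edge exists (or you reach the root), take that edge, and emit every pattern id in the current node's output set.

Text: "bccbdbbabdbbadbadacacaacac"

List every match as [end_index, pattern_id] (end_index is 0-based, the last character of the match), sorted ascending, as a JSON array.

Construct AC machine:
Trie nodes:
  0='ε' goto a→1 b→5
  1='a' goto c→2
  2='ac' goto a→3
  3='aca' goto c→4
  4='acac' goto ·  ←P0
  5='b' goto d→6
  6='bd' goto b→7
  7='bdb' goto b→8
  8='bdbb' goto a→9
  9='bdbba' goto ·  ←P1

Failure links (BFS by depth):
  fail(1) 'a': from fail(0)=0 chase 'a': 0 ⇒ 0;  out=∅∪out(0)=∅
  fail(5) 'b': from fail(0)=0 chase 'b': 0 ⇒ 0;  out=∅∪out(0)=∅
  fail(2) 'ac': from fail(1)=0 chase 'c': 0 ⇒ 0;  out=∅∪out(0)=∅
  fail(6) 'bd': from fail(5)=0 chase 'd': 0 ⇒ 0;  out=∅∪out(0)=∅
  fail(3) 'aca': from fail(2)=0 chase 'a': 0 ⇒ 1;  out=∅∪out(1)=∅
  fail(7) 'bdb': from fail(6)=0 chase 'b': 0 ⇒ 5;  out=∅∪out(5)=∅
  fail(4) 'acac': from fail(3)=1 chase 'c': 1 ⇒ 2;  out={0}∪out(2)={0}
  fail(8) 'bdbb': from fail(7)=5 chase 'b': 5→0 ⇒ 5;  out=∅∪out(5)=∅
  fail(9) 'bdbba': from fail(8)=5 chase 'a': 5→0 ⇒ 1;  out={1}∪out(1)={1}

Scan:
pos 0 'b': at 5
pos 1 'c': at 0 (via fail)
pos 2 'c': at 0
pos 3 'b': at 5
pos 4 'd': at 6
pos 5 'b': at 7
pos 6 'b': at 8
pos 7 'a': at 9  emit P1@[3:7]
pos 8 'b': at 5 (via fail)
pos 9 'd': at 6
pos 10 'b': at 7
pos 11 'b': at 8
pos 12 'a': at 9  emit P1@[8:12]
pos 13 'd': at 0 (via fail)
pos 14 'b': at 5
pos 15 'a': at 1 (via fail)
pos 16 'd': at 0 (via fail)
pos 17 'a': at 1
pos 18 'c': at 2
pos 19 'a': at 3
pos 20 'c': at 4  emit P0@[17:20]
pos 21 'a': at 3 (via fail)
pos 22 'a': at 1 (via fail)
pos 23 'c': at 2
pos 24 'a': at 3
pos 25 'c': at 4  emit P0@[22:25]

Result: [[7,1],[12,1],[20,0],[25,0]]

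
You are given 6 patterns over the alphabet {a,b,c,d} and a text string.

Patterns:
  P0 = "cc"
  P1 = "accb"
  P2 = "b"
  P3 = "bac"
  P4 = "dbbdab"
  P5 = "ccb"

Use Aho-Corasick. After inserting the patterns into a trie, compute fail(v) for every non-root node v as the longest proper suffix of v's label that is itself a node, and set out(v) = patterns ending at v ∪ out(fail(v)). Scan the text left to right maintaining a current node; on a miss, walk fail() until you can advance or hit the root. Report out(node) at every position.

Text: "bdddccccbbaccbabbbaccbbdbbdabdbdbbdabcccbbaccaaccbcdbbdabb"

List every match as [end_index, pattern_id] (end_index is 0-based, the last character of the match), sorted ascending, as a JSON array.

Build:
Trie (insert patterns):
  0='ε' goto a→3 b→7 c→1 d→10
  1='c' goto c→2
  2='cc' goto b→16  [P0 ends]
  3='a' goto c→4
  4='ac' goto c→5
  5='acc' goto b→6
  6='accb' goto ·  [P1 ends]
  7='b' goto a→8  [P2 ends]
  8='ba' goto c→9
  9='bac' goto ·  [P3 ends]
  10='d' goto b→11
  11='db' goto b→12
  12='dbb' goto d→13
  13='dbbd' goto a→14
  14='dbbda' goto b→15
  15='dbbdab' goto ·  [P4 ends]
  16='ccb' goto ·  [P5 ends]

BFS fail/out derivation:
  n1('c'): parent n0 fail=0; on 'c' 0 → fail=0;  out ∅∪∅=∅
  n3('a'): parent n0 fail=0; on 'a' 0 → fail=0;  out ∅∪∅=∅
  n7('b'): parent n0 fail=0; on 'b' 0 → fail=0;  out {2}∪∅={2}
  n10('d'): parent n0 fail=0; on 'd' 0 → fail=0;  out ∅∪∅=∅
  n2('cc'): parent n1 fail=0; on 'c' 0 → fail=1;  out {0}∪∅={0}
  n4('ac'): parent n3 fail=0; on 'c' 0 → fail=1;  out ∅∪∅=∅
  n8('ba'): parent n7 fail=0; on 'a' 0 → fail=3;  out ∅∪∅=∅
  n11('db'): parent n10 fail=0; on 'b' 0 → fail=7;  out ∅∪{2}={2}
  n5('acc'): parent n4 fail=1; on 'c' 1 → fail=2;  out ∅∪{0}={0}
  n9('bac'): parent n8 fail=3; on 'c' 3 → fail=4;  out {3}∪∅={3}
  n12('dbb'): parent n11 fail=7; on 'b' 7→0 → fail=7;  out ∅∪{2}={2}
  n16('ccb'): parent n2 fail=1; on 'b' 1→0 → fail=7;  out {5}∪{2}={2,5}
  n6('accb'): parent n5 fail=2; on 'b' 2 → fail=16;  out {1}∪{2,5}={1,2,5}
  n13('dbbd'): parent n12 fail=7; on 'd' 7→0 → fail=10;  out ∅∪∅=∅
  n14('dbbda'): parent n13 fail=10; on 'a' 10→0 → fail=3;  out ∅∪∅=∅
  n15('dbbdab'): parent n14 fail=3; on 'b' 3→0 → fail=7;  out {4}∪{2}={2,4}

Scan:
pos 0 'b': at 7  ** P2@[0:0]
pos 1 'd': at 10 ·f
pos 2 'd': at 10 ·f
pos 3 'd': at 10 ·f
pos 4 'c': at 1 ·f
pos 5 'c': at 2  ** P0@[4:5]
pos 6 'c': at 2 ·f  ** P0@[5:6]
pos 7 'c': at 2 ·f  ** P0@[6:7]
pos 8 'b': at 16  ** P2@[8:8],P5@[6:8]
pos 9 'b': at 7 ·f  ** P2@[9:9]
pos 10 'a': at 8
pos 11 'c': at 9  ** P3@[9:11]
pos 12 'c': at 5 ·f  ** P0@[11:12]
pos 13 'b': at 6  ** P1@[10:13],P2@[13:13],P5@[11:13]
pos 14 'a': at 8 ·f
pos 15 'b': at 7 ·f  ** P2@[15:15]
pos 16 'b': at 7 ·f  ** P2@[16:16]
pos 17 'b': at 7 ·f  ** P2@[17:17]
pos 18 'a': at 8
pos 19 'c': at 9  ** P3@[17:19]
pos 20 'c': at 5 ·f  ** P0@[19:20]
pos 21 'b': at 6  ** P1@[18:21],P2@[21:21],P5@[19:21]
pos 22 'b': at 7 ·f  ** P2@[22:22]
pos 23 'd': at 10 ·f
pos 24 'b': at 11  ** P2@[24:24]
pos 25 'b': at 12  ** P2@[25:25]
pos 26 'd': at 13
pos 27 'a': at 14
pos 28 'b': at 15  ** P2@[28:28],P4@[23:28]
pos 29 'd': at 10 ·f
pos 30 'b': at 11  ** P2@[30:30]
pos 31 'd': at 10 ·f
pos 32 'b': at 11  ** P2@[32:32]
pos 33 'b': at 12  ** P2@[33:33]
pos 34 'd': at 13
pos 35 'a': at 14
pos 36 'b': at 15  ** P2@[36:36],P4@[31:36]
pos 37 'c': at 1 ·f
pos 38 'c': at 2  ** P0@[37:38]
pos 39 'c': at 2 ·f  ** P0@[38:39]
pos 40 'b': at 16  ** P2@[40:40],P5@[38:40]
pos 41 'b': at 7 ·f  ** P2@[41:41]
pos 42 'a': at 8
pos 43 'c': at 9  ** P3@[41:43]
pos 44 'c': at 5 ·f  ** P0@[43:44]
pos 45 'a': at 3 ·f
pos 46 'a': at 3 ·f
pos 47 'c': at 4
pos 48 'c': at 5  ** P0@[47:48]
pos 49 'b': at 6  ** P1@[46:49],P2@[49:49],P5@[47:49]
pos 50 'c': at 1 ·f
pos 51 'd': at 10 ·f
pos 52 'b': at 11  ** P2@[52:52]
pos 53 'b': at 12  ** P2@[53:53]
pos 54 'd': at 13
pos 55 'a': at 14
pos 56 'b': at 15  ** P2@[56:56],P4@[51:56]
pos 57 'b': at 7 ·f  ** P2@[57:57]

All matches (sorted): [[0,2],[5,0],[6,0],[7,0],[8,2],[8,5],[9,2],[11,3],[12,0],[13,1],[13,2],[13,5],[15,2],[16,2],[17,2],[19,3],[20,0],[21,1],[21,2],[21,5],[22,2],[24,2],[25,2],[28,2],[28,4],[30,2],[32,2],[33,2],[36,2],[36,4],[38,0],[39,0],[40,2],[40,5],[41,2],[43,3],[44,0],[48,0],[49,1],[49,2],[49,5],[52,2],[53,2],[56,2],[56,4],[57,2]]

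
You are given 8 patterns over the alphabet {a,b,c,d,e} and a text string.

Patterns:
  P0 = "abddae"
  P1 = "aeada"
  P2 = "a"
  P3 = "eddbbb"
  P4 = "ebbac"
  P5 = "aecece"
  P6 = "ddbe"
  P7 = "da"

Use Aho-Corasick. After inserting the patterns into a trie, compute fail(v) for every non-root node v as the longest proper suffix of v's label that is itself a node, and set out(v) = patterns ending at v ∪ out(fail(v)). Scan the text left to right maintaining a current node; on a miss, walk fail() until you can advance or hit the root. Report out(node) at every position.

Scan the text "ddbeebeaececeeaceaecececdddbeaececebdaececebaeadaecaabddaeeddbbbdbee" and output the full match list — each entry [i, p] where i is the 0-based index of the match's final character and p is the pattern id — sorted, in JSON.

Build:
Trie nodes:
  n0 'ε': a→1 d→25 e→11
  n1 'a': b→2 e→7  [P2 ends]
  n2 'ab': d→3
  n3 'abd': d→4
  n4 'abdd': a→5
  n5 'abdda': e→6
  n6 'abddae': ·  [P0 ends]
  n7 'ae': a→8 c→21
  n8 'aea': d→9
  n9 'aead': a→10
  n10 'aeada': ·  [P1 ends]
  n11 'e': b→17 d→12
  n12 'ed': d→13
  n13 'edd': b→14
  n14 'eddb': b→15
  n15 'eddbb': b→16
  n16 'eddbbb': ·  [P3 ends]
  n17 'eb': b→18
  n18 'ebb': a→19
  n19 'ebba': c→20
  n20 'ebbac': ·  [P4 ends]
  n21 'aec': e→22
  n22 'aece': c→23
  n23 'aecec': e→24
  n24 'aecece': ·  [P5 ends]
  n25 'd': a→29 d→26
  n26 'dd': b→27
  n27 'ddb': e→28
  n28 'ddbe': ·  [P6 ends]
  n29 'da': ·  [P7 ends]

Failure links (BFS by depth):
  fail(1) 'a': from fail(0)=0 chase 'a': 0 ⇒ 0;  out={2}∪out(0)={2}
  fail(11) 'e': from fail(0)=0 chase 'e': 0 ⇒ 0;  out=∅∪out(0)=∅
  fail(25) 'd': from fail(0)=0 chase 'd': 0 ⇒ 0;  out=∅∪out(0)=∅
  fail(2) 'ab': from fail(1)=0 chase 'b': 0 ⇒ 0;  out=∅∪out(0)=∅
  fail(7) 'ae': from fail(1)=0 chase 'e': 0 ⇒ 11;  out=∅∪out(11)=∅
  fail(12) 'ed': from fail(11)=0 chase 'd': 0 ⇒ 25;  out=∅∪out(25)=∅
  fail(17) 'eb': from fail(11)=0 chase 'b': 0 ⇒ 0;  out=∅∪out(0)=∅
  fail(26) 'dd': from fail(25)=0 chase 'd': 0 ⇒ 25;  out=∅∪out(25)=∅
  fail(29) 'da': from fail(25)=0 chase 'a': 0 ⇒ 1;  out={7}∪out(1)={2,7}
  fail(3) 'abd': from fail(2)=0 chase 'd': 0 ⇒ 25;  out=∅∪out(25)=∅
  fail(8) 'aea': from fail(7)=11 chase 'a': 11→0 ⇒ 1;  out=∅∪out(1)={2}
  fail(13) 'edd': from fail(12)=25 chase 'd': 25 ⇒ 26;  out=∅∪out(26)=∅
  fail(18) 'ebb': from fail(17)=0 chase 'b': 0 ⇒ 0;  out=∅∪out(0)=∅
  fail(21) 'aec': from fail(7)=11 chase 'c': 11→0 ⇒ 0;  out=∅∪out(0)=∅
  fail(27) 'ddb': from fail(26)=25 chase 'b': 25→0 ⇒ 0;  out=∅∪out(0)=∅
  fail(4) 'abdd': from fail(3)=25 chase 'd': 25 ⇒ 26;  out=∅∪out(26)=∅
  fail(9) 'aead': from fail(8)=1 chase 'd': 1→0 ⇒ 25;  out=∅∪out(25)=∅
  fail(14) 'eddb': from fail(13)=26 chase 'b': 26 ⇒ 27;  out=∅∪out(27)=∅
  fail(19) 'ebba': from fail(18)=0 chase 'a': 0 ⇒ 1;  out=∅∪out(1)={2}
  fail(22) 'aece': from fail(21)=0 chase 'e': 0 ⇒ 11;  out=∅∪out(11)=∅
  fail(28) 'ddbe': from fail(27)=0 chase 'e': 0 ⇒ 11;  out={6}∪out(11)={6}
  fail(5) 'abdda': from fail(4)=26 chase 'a': 26→25 ⇒ 29;  out=∅∪out(29)={2,7}
  fail(10) 'aeada': from fail(9)=25 chase 'a': 25 ⇒ 29;  out={1}∪out(29)={1,2,7}
  fail(15) 'eddbb': from fail(14)=27 chase 'b': 27→0 ⇒ 0;  out=∅∪out(0)=∅
  fail(20) 'ebbac': from fail(19)=1 chase 'c': 1→0 ⇒ 0;  out={4}∪out(0)={4}
  fail(23) 'aecec': from fail(22)=11 chase 'c': 11→0 ⇒ 0;  out=∅∪out(0)=∅
  fail(6) 'abddae': from fail(5)=29 chase 'e': 29→1 ⇒ 7;  out={0}∪out(7)={0}
  fail(16) 'eddbbb': from fail(15)=0 chase 'b': 0 ⇒ 0;  out={3}∪out(0)={3}
  fail(24) 'aecece': from fail(23)=0 chase 'e': 0 ⇒ 11;  out={5}∪out(11)={5}

Text stream:
i=0 'd': node 0→25
i=1 'd': node 25→26
i=2 'b': node 26→27
i=3 'e': node 27→28  → match P6@[0:3]
i=4 'e': node 28→11 (via fail)
i=5 'b': node 11→17
i=6 'e': node 17→11 (via fail)
i=7 'a': node 11→1 (via fail)  → match P2@[7:7]
i=8 'e': node 1→7
i=9 'c': node 7→21
i=10 'e': node 21→22
i=11 'c': node 22→23
i=12 'e': node 23→24  → match P5@[7:12]
i=13 'e': node 24→11 (via fail)
i=14 'a': node 11→1 (via fail)  → match P2@[14:14]
i=15 'c': node 1→0 (via fail)
i=16 'e': node 0→11
i=17 'a': node 11→1 (via fail)  → match P2@[17:17]
i=18 'e': node 1→7
i=19 'c': node 7→21
i=20 'e': node 21→22
i=21 'c': node 22→23
i=22 'e': node 23→24  → match P5@[17:22]
i=23 'c': node 24→0 (via fail)
i=24 'd': node 0→25
i=25 'd': node 25→26
i=26 'd': node 26→26 (via fail)
i=27 'b': node 26→27
i=28 'e': node 27→28  → match P6@[25:28]
i=29 'a': node 28→1 (via fail)  → match P2@[29:29]
i=30 'e': node 1→7
i=31 'c': node 7→21
i=32 'e': node 21→22
i=33 'c': node 22→23
i=34 'e': node 23→24  → match P5@[29:34]
i=35 'b': node 24→17 (via fail)
i=36 'd': node 17→25 (via fail)
i=37 'a': node 25→29  → match P2@[37:37],P7@[36:37]
i=38 'e': node 29→7 (via fail)
i=39 'c': node 7→21
i=40 'e': node 21→22
i=41 'c': node 22→23
i=42 'e': node 23→24  → match P5@[37:42]
i=43 'b': node 24→17 (via fail)
i=44 'a': node 17→1 (via fail)  → match P2@[44:44]
i=45 'e': node 1→7
i=46 'a': node 7→8  → match P2@[46:46]
i=47 'd': node 8→9
i=48 'a': node 9→10  → match P1@[44:48],P2@[48:48],P7@[47:48]
i=49 'e': node 10→7 (via fail)
i=50 'c': node 7→21
i=51 'a': node 21→1 (via fail)  → match P2@[51:51]
i=52 'a': node 1→1 (via fail)  → match P2@[52:52]
i=53 'b': node 1→2
i=54 'd': node 2→3
i=55 'd': node 3→4
i=56 'a': node 4→5  → match P2@[56:56],P7@[55:56]
i=57 'e': node 5→6  → match P0@[52:57]
i=58 'e': node 6→11 (via fail)
i=59 'd': node 11→12
i=60 'd': node 12→13
i=61 'b': node 13→14
i=62 'b': node 14→15
i=63 'b': node 15→16  → match P3@[58:63]
i=64 'd': node 16→25 (via fail)
i=65 'b': node 25→0 (via fail)
i=66 'e': node 0→11
i=67 'e': node 11→11 (via fail)

All matches (sorted): [[3,6],[7,2],[12,5],[14,2],[17,2],[22,5],[28,6],[29,2],[34,5],[37,2],[37,7],[42,5],[44,2],[46,2],[48,1],[48,2],[48,7],[51,2],[52,2],[56,2],[56,7],[57,0],[63,3]]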